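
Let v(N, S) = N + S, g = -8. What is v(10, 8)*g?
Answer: -144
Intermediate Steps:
v(10, 8)*g = (10 + 8)*(-8) = 18*(-8) = -144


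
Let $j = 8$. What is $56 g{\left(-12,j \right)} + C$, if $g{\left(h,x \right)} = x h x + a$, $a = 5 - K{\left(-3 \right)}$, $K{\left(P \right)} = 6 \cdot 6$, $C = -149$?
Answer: $-44893$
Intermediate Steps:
$K{\left(P \right)} = 36$
$a = -31$ ($a = 5 - 36 = -31$)
$g{\left(h,x \right)} = -31 + h x^{2}$ ($g{\left(h,x \right)} = x h x - 31 = h x x - 31 = h x^{2} - 31 = -31 + h x^{2}$)
$56 g{\left(-12,j \right)} + C = 56 \left(-31 - 12 \cdot 8^{2}\right) - 149 = 56 \left(-31 - 768\right) - 149 = 56 \left(-799\right) - 149 = -44744 - 149 = -44893$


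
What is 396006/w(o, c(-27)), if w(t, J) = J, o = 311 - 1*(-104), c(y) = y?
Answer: -132002/9 ≈ -14667.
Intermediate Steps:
o = 415 (o = 311 + 104 = 415)
396006/w(o, c(-27)) = 396006/(-27) = 396006*(-1/27) = -132002/9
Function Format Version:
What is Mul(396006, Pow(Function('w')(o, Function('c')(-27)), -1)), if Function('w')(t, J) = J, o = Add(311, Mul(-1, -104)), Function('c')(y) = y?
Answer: Rational(-132002, 9) ≈ -14667.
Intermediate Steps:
o = 415 (o = Add(311, 104) = 415)
Mul(396006, Pow(Function('w')(o, Function('c')(-27)), -1)) = Mul(396006, Pow(-27, -1)) = Mul(396006, Rational(-1, 27)) = Rational(-132002, 9)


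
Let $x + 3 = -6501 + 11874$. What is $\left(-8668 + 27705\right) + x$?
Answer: $24407$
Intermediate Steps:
$x = 5370$ ($x = -3 + \left(-6501 + 11874\right) = -3 + 5373 = 5370$)
$\left(-8668 + 27705\right) + x = \left(-8668 + 27705\right) + 5370 = 19037 + 5370 = 24407$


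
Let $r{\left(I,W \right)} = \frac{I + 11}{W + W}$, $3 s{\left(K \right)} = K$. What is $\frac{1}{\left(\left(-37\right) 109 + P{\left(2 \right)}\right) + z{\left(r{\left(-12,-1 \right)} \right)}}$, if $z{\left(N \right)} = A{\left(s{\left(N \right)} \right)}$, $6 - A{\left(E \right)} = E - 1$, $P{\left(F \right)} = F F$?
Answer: $- \frac{6}{24133} \approx -0.00024862$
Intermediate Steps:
$s{\left(K \right)} = \frac{K}{3}$
$P{\left(F \right)} = F^{2}$
$A{\left(E \right)} = 7 - E$ ($A{\left(E \right)} = 6 - \left(E - 1\right) = 6 - \left(-1 + E\right) = 7 - E$)
$r{\left(I,W \right)} = \frac{11 + I}{2 W}$
$z{\left(N \right)} = 7 - \frac{N}{3}$
$\frac{1}{\left(\left(-37\right) 109 + P{\left(2 \right)}\right) + z{\left(r{\left(-12,-1 \right)} \right)}} = \frac{1}{\left(\left(-37\right) 109 + 2^{2}\right) + \left(7 - \frac{\frac{1}{2} \frac{1}{-1} \left(11 - 12\right)}{3}\right)} = \frac{1}{\left(-4033 + 4\right) + \left(7 - \frac{\frac{1}{2} \left(-1\right) \left(-1\right)}{3}\right)} = \frac{1}{-4029 + \left(7 - \frac{1}{6}\right)} = \frac{1}{-4029 + \frac{41}{6}} = \frac{1}{- \frac{24133}{6}} = - \frac{6}{24133}$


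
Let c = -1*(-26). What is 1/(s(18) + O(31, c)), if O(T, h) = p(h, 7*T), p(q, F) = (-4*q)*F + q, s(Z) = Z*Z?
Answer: -1/22218 ≈ -4.5009e-5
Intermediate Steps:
s(Z) = Z**2
c = 26
p(q, F) = q - 4*F*q (p(q, F) = -4*F*q + q = q - 4*F*q)
O(T, h) = h*(1 - 28*T)
1/(s(18) + O(31, c)) = 1/(18**2 + 26*(1 - 28*31)) = 1/(324 + 26*(1 - 868)) = 1/(324 + 26*(-867)) = 1/(324 - 22542) = 1/(-22218) = -1/22218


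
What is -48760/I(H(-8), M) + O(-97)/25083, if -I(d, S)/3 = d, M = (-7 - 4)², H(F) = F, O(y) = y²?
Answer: -50950886/25083 ≈ -2031.3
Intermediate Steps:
M = 121 (M = (-11)² = 121)
I(d, S) = -3*d
-48760/I(H(-8), M) + O(-97)/25083 = -48760/((-3*(-8))) + (-97)²/25083 = -48760/24 + 9409*(1/25083) = -48760*1/24 + 9409/25083 = -6095/3 + 9409/25083 = -50950886/25083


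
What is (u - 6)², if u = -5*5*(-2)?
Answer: 1936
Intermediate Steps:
u = 50 (u = -25*(-2) = 50)
(u - 6)² = (50 - 6)² = 44² = 1936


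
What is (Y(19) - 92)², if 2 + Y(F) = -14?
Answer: 11664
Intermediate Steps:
Y(F) = -16 (Y(F) = -2 - 14 = -16)
(Y(19) - 92)² = (-16 - 92)² = (-108)² = 11664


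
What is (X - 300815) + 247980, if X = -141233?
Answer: -194068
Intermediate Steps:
(X - 300815) + 247980 = (-141233 - 300815) + 247980 = -442048 + 247980 = -194068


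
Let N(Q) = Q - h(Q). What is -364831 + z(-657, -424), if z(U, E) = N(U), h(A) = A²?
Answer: -797137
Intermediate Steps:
N(Q) = Q - Q²
z(U, E) = U*(1 - U)
-364831 + z(-657, -424) = -364831 - 657*(1 - 1*(-657)) = -364831 - 657*(1 + 657) = -364831 - 657*658 = -364831 - 432306 = -797137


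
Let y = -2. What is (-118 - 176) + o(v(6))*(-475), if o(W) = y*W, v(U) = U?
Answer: 5406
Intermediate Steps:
o(W) = -2*W
(-118 - 176) + o(v(6))*(-475) = (-118 - 176) - 2*6*(-475) = -294 - 12*(-475) = -294 + 5700 = 5406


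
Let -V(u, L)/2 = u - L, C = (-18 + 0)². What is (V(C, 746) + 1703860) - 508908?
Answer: 1195796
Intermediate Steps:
C = 324 (C = (-18)² = 324)
V(u, L) = -2*u + 2*L (V(u, L) = -2*(u - L) = -2*u + 2*L)
(V(C, 746) + 1703860) - 508908 = ((-2*324 + 2*746) + 1703860) - 508908 = ((-648 + 1492) + 1703860) - 508908 = (844 + 1703860) - 508908 = 1704704 - 508908 = 1195796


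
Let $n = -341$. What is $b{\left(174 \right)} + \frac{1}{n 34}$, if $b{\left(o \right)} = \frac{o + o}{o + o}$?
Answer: $\frac{11593}{11594} \approx 0.99991$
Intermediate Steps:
$b{\left(o \right)} = 1$ ($b{\left(o \right)} = \frac{2 o}{2 o} = 2 o \frac{1}{2 o} = 1$)
$b{\left(174 \right)} + \frac{1}{n 34} = 1 + \frac{1}{\left(-341\right) 34} = 1 + \frac{1}{-11594} = 1 - \frac{1}{11594} = \frac{11593}{11594}$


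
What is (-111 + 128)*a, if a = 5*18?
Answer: 1530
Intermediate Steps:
a = 90
(-111 + 128)*a = (-111 + 128)*90 = 17*90 = 1530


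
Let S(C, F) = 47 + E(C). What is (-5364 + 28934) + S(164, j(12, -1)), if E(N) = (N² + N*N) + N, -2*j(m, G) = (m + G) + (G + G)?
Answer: 77573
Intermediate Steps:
j(m, G) = -3*G/2 - m/2 (j(m, G) = -((m + G) + (G + G))/2 = -((G + m) + 2*G)/2 = -(m + 3*G)/2 = -3*G/2 - m/2)
E(N) = N + 2*N² (E(N) = (N² + N²) + N = 2*N² + N = N + 2*N²)
S(C, F) = 47 + C*(1 + 2*C)
(-5364 + 28934) + S(164, j(12, -1)) = (-5364 + 28934) + (47 + 164*(1 + 2*164)) = 23570 + (47 + 164*(1 + 328)) = 23570 + (47 + 164*329) = 23570 + (47 + 53956) = 23570 + 54003 = 77573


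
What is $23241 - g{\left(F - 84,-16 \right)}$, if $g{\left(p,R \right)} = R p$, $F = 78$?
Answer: $23145$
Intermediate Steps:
$23241 - g{\left(F - 84,-16 \right)} = 23241 - - 16 \left(78 - 84\right) = 23241 - \left(-16\right) \left(-6\right) = 23241 - 96 = 23145$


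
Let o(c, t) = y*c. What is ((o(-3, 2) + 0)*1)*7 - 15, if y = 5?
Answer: -120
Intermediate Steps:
o(c, t) = 5*c
((o(-3, 2) + 0)*1)*7 - 15 = ((5*(-3) + 0)*1)*7 - 15 = ((-15 + 0)*1)*7 - 15 = -15*1*7 - 15 = -15*7 - 15 = -105 - 15 = -120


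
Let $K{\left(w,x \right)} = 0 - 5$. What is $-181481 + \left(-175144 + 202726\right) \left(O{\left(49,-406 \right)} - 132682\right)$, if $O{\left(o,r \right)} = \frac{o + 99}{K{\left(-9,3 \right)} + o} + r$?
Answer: $- \frac{40380141133}{11} \approx -3.6709 \cdot 10^{9}$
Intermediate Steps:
$K{\left(w,x \right)} = -5$
$O{\left(o,r \right)} = r + \frac{99 + o}{-5 + o}$ ($O{\left(o,r \right)} = \frac{o + 99}{-5 + o} + r = \frac{99 + o}{-5 + o} + r = r + \frac{99 + o}{-5 + o}$)
$-181481 + \left(-175144 + 202726\right) \left(O{\left(49,-406 \right)} - 132682\right) = -181481 + \left(-175144 + 202726\right) \left(\frac{99 + 49 - -2030 + 49 \left(-406\right)}{-5 + 49} - 132682\right) = -181481 + 27582 \left(\frac{99 + 49 + 2030 - 19894}{44} - 132682\right) = -181481 + 27582 \left(\frac{1}{44} \left(-17716\right) - 132682\right) = -181481 + 27582 \left(- \frac{4429}{11} - 132682\right) = -181481 + 27582 \left(- \frac{1463931}{11}\right) = -181481 - \frac{40378144842}{11} = - \frac{40380141133}{11}$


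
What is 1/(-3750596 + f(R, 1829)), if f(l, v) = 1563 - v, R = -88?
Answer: -1/3750862 ≈ -2.6661e-7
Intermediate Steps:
1/(-3750596 + f(R, 1829)) = 1/(-3750596 + (1563 - 1*1829)) = 1/(-3750596 + (1563 - 1829)) = 1/(-3750596 - 266) = 1/(-3750862) = -1/3750862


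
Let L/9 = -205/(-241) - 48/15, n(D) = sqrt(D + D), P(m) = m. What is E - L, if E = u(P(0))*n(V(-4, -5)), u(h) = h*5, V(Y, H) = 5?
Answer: 25479/1205 ≈ 21.144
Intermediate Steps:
n(D) = sqrt(2)*sqrt(D) (n(D) = sqrt(2*D) = sqrt(2)*sqrt(D))
u(h) = 5*h
L = -25479/1205 (L = 9*(-205/(-241) - 48/15) = 9*(-205*(-1/241) - 48*1/15) = 9*(205/241 - 16/5) = 9*(-2831/1205) = -25479/1205 ≈ -21.144)
E = 0 (E = (5*0)*(sqrt(2)*sqrt(5)) = 0*sqrt(10) = 0)
E - L = 0 - 1*(-25479/1205) = 0 + 25479/1205 = 25479/1205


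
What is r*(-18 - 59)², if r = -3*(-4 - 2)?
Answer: 106722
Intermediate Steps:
r = 18 (r = -3*(-6) = 18)
r*(-18 - 59)² = 18*(-18 - 59)² = 18*(-77)² = 18*5929 = 106722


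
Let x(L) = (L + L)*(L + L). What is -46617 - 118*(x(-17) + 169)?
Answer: -202967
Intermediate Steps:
x(L) = 4*L² (x(L) = (2*L)*(2*L) = 4*L²)
-46617 - 118*(x(-17) + 169) = -46617 - 118*(4*(-17)² + 169) = -46617 - 118*(4*289 + 169) = -46617 - 118*(1156 + 169) = -46617 - 118*1325 = -46617 - 1*156350 = -46617 - 156350 = -202967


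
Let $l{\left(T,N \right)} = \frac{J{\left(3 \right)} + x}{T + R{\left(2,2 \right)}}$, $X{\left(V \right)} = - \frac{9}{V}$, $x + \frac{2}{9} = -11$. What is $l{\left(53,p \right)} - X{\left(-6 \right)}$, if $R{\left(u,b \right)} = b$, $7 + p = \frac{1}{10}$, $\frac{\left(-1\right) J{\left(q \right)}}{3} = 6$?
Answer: $- \frac{2011}{990} \approx -2.0313$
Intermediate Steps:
$x = - \frac{101}{9}$ ($x = - \frac{2}{9} - 11 = - \frac{101}{9} \approx -11.222$)
$J{\left(q \right)} = -18$ ($J{\left(q \right)} = \left(-3\right) 6 = -18$)
$p = - \frac{69}{10}$ ($p = -7 + \frac{1}{10} = - \frac{69}{10} \approx -6.9$)
$l{\left(T,N \right)} = - \frac{263}{9 \left(2 + T\right)}$ ($l{\left(T,N \right)} = \frac{-18 - \frac{101}{9}}{T + 2} = - \frac{263}{9 \left(2 + T\right)}$)
$l{\left(53,p \right)} - X{\left(-6 \right)} = - \frac{263}{18 + 9 \cdot 53} - - \frac{9}{-6} = - \frac{263}{18 + 477} - \left(-9\right) \left(- \frac{1}{6}\right) = - \frac{263}{495} - \frac{3}{2} = - \frac{2011}{990}$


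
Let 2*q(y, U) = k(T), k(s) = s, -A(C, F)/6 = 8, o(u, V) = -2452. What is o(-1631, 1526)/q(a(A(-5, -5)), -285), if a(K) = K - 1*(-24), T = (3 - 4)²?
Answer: -4904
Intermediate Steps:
A(C, F) = -48 (A(C, F) = -6*8 = -48)
T = 1 (T = (-1)² = 1)
a(K) = 24 + K (a(K) = K + 24 = 24 + K)
q(y, U) = ½ (q(y, U) = (½)*1 = ½)
o(-1631, 1526)/q(a(A(-5, -5)), -285) = -2452/½ = -2452*2 = -4904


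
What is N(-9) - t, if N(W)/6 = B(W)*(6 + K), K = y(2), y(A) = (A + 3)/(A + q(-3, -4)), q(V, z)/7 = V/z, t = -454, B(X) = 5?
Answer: 18986/29 ≈ 654.69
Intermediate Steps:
q(V, z) = 7*V/z (q(V, z) = 7*(V/z) = 7*V/z)
y(A) = (3 + A)/(21/4 + A) (y(A) = (A + 3)/(A + 7*(-3)/(-4)) = (3 + A)/(A + 7*(-3)*(-¼)) = (3 + A)/(A + 21/4) = (3 + A)/(21/4 + A))
K = 20/29 (K = 4*(3 + 2)/(21 + 4*2) = 4*5/(21 + 8) = 4*5/29 = 4*(1/29)*5 = 20/29 ≈ 0.68966)
N(W) = 5820/29 (N(W) = 6*(5*(6 + 20/29)) = 6*(5*(194/29)) = 6*(970/29) = 5820/29)
N(-9) - t = 5820/29 - 1*(-454) = 5820/29 + 454 = 18986/29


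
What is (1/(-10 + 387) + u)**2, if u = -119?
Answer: 2012599044/142129 ≈ 14160.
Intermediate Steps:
(1/(-10 + 387) + u)**2 = (1/(-10 + 387) - 119)**2 = (1/377 - 119)**2 = (-44862/377)**2 = 2012599044/142129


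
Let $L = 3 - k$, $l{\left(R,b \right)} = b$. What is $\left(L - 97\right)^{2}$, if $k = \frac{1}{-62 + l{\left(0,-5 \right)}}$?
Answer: $\frac{39652209}{4489} \approx 8833.2$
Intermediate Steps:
$k = - \frac{1}{67}$ ($k = \frac{1}{-62 - 5} = \frac{1}{-67} = - \frac{1}{67} \approx -0.014925$)
$L = \frac{202}{67}$ ($L = 3 - - \frac{1}{67} = 3 + \frac{1}{67} = \frac{202}{67} \approx 3.0149$)
$\left(L - 97\right)^{2} = \left(\frac{202}{67} - 97\right)^{2} = \left(- \frac{6297}{67}\right)^{2} = \frac{39652209}{4489}$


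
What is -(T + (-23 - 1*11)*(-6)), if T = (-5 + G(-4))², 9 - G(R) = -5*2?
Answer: -400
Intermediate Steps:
G(R) = 19 (G(R) = 9 - (-5)*2 = 9 - 1*(-10) = 9 + 10 = 19)
T = 196 (T = (-5 + 19)² = 14² = 196)
-(T + (-23 - 1*11)*(-6)) = -(196 + (-23 - 1*11)*(-6)) = -(196 + (-23 - 11)*(-6)) = -(196 - 34*(-6)) = -(196 + 204) = -1*400 = -400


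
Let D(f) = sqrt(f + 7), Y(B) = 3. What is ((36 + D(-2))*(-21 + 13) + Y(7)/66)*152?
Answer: -481460/11 - 1216*sqrt(5) ≈ -46488.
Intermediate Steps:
D(f) = sqrt(7 + f)
((36 + D(-2))*(-21 + 13) + Y(7)/66)*152 = ((36 + sqrt(7 - 2))*(-21 + 13) + 3/66)*152 = ((36 + sqrt(5))*(-8) + 3*(1/66))*152 = ((-288 - 8*sqrt(5)) + 1/22)*152 = (-6335/22 - 8*sqrt(5))*152 = -481460/11 - 1216*sqrt(5)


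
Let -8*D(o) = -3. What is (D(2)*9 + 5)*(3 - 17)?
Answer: -469/4 ≈ -117.25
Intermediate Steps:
D(o) = 3/8 (D(o) = -⅛*(-3) = 3/8)
(D(2)*9 + 5)*(3 - 17) = ((3/8)*9 + 5)*(3 - 17) = (27/8 + 5)*(-14) = (67/8)*(-14) = -469/4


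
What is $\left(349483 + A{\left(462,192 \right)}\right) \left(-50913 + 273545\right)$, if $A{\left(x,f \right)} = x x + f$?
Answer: $125368309208$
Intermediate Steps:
$A{\left(x,f \right)} = f + x^{2}$ ($A{\left(x,f \right)} = x^{2} + f = f + x^{2}$)
$\left(349483 + A{\left(462,192 \right)}\right) \left(-50913 + 273545\right) = \left(349483 + \left(192 + 462^{2}\right)\right) \left(-50913 + 273545\right) = \left(349483 + \left(192 + 213444\right)\right) 222632 = \left(349483 + 213636\right) 222632 = 563119 \cdot 222632 = 125368309208$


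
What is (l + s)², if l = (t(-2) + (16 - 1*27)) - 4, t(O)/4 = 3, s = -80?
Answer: 6889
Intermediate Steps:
t(O) = 12 (t(O) = 4*3 = 12)
l = -3 (l = (12 + (16 - 1*27)) - 4 = (12 + (16 - 27)) - 4 = (12 - 11) - 4 = 1 - 4 = -3)
(l + s)² = (-3 - 80)² = (-83)² = 6889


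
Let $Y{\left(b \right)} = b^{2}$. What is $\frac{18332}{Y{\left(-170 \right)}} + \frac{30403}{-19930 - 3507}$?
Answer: $- \frac{112249904}{169332325} \approx -0.6629$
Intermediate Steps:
$\frac{18332}{Y{\left(-170 \right)}} + \frac{30403}{-19930 - 3507} = \frac{18332}{\left(-170\right)^{2}} + \frac{30403}{-19930 - 3507} = \frac{18332}{28900} + \frac{30403}{-19930 - 3507} = 18332 \cdot \frac{1}{28900} + \frac{30403}{-23437} = \frac{4583}{7225} + 30403 \left(- \frac{1}{23437}\right) = \frac{4583}{7225} - \frac{30403}{23437} = - \frac{112249904}{169332325}$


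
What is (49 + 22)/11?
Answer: 71/11 ≈ 6.4545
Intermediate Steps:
(49 + 22)/11 = 71*(1/11) = 71/11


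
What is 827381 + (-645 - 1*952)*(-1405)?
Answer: 3071166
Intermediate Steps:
827381 + (-645 - 1*952)*(-1405) = 827381 + (-645 - 952)*(-1405) = 827381 - 1597*(-1405) = 827381 + 2243785 = 3071166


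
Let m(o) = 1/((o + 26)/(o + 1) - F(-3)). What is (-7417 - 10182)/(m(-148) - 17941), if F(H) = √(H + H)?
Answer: 6519520194868/6646167562657 + 7761159*I*√6/949452508951 ≈ 0.98094 + 2.0023e-5*I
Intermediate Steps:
F(H) = √2*√H (F(H) = √(2*H) = √2*√H)
m(o) = 1/((26 + o)/(1 + o) - I*√6) (m(o) = 1/((o + 26)/(o + 1) - √2*√(-3)) = 1/((26 + o)/(1 + o) - √2*I*√3) = 1/((26 + o)/(1 + o) - I*√6))
(-7417 - 10182)/(m(-148) - 17941) = (-7417 - 10182)/((1 - 148)/(26 - 148 - I*√6 - 1*I*(-148)*√6) - 17941) = -17599/(-147/(26 - 148 - I*√6 + 148*I*√6) - 17941) = -17599/(-147/(-122 + 147*I*√6) - 17941) = -17599/(-17941 - 147/(-122 + 147*I*√6))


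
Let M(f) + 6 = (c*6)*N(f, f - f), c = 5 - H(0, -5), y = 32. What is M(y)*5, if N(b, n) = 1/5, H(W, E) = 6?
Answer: -36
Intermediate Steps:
c = -1 (c = 5 - 1*6 = 5 - 6 = -1)
N(b, n) = 1/5
M(f) = -36/5 (M(f) = -6 - 1*6*(1/5) = -6 - 6*1/5 = -6 - 6/5 = -36/5)
M(y)*5 = -36/5*5 = -36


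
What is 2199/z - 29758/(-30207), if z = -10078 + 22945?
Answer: 149773793/129557823 ≈ 1.1560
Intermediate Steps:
z = 12867
2199/z - 29758/(-30207) = 2199/12867 - 29758/(-30207) = 2199*(1/12867) - 29758*(-1/30207) = 733/4289 + 29758/30207 = 149773793/129557823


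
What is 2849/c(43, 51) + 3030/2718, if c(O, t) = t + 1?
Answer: 1316857/23556 ≈ 55.903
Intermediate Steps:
c(O, t) = 1 + t
2849/c(43, 51) + 3030/2718 = 2849/(1 + 51) + 3030/2718 = 2849/52 + 3030*(1/2718) = 2849*(1/52) + 505/453 = 2849/52 + 505/453 = 1316857/23556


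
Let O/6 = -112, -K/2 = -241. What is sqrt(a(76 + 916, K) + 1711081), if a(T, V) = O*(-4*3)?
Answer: sqrt(1719145) ≈ 1311.2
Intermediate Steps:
K = 482 (K = -2*(-241) = 482)
O = -672 (O = 6*(-112) = -672)
a(T, V) = 8064 (a(T, V) = -(-2688)*3 = -672*(-12) = 8064)
sqrt(a(76 + 916, K) + 1711081) = sqrt(8064 + 1711081) = sqrt(1719145)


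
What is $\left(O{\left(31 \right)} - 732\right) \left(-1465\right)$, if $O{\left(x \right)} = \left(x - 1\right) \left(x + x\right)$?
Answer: $-1652520$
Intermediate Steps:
$O{\left(x \right)} = 2 x \left(-1 + x\right)$ ($O{\left(x \right)} = \left(-1 + x\right) 2 x = 2 x \left(-1 + x\right)$)
$\left(O{\left(31 \right)} - 732\right) \left(-1465\right) = \left(2 \cdot 31 \left(-1 + 31\right) - 732\right) \left(-1465\right) = \left(2 \cdot 31 \cdot 30 - 732\right) \left(-1465\right) = \left(1860 - 732\right) \left(-1465\right) = 1128 \left(-1465\right) = -1652520$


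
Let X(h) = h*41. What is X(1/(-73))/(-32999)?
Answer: 41/2408927 ≈ 1.7020e-5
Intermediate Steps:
X(h) = 41*h
X(1/(-73))/(-32999) = (41/(-73))/(-32999) = (41*(-1/73))*(-1/32999) = -41/73*(-1/32999) = 41/2408927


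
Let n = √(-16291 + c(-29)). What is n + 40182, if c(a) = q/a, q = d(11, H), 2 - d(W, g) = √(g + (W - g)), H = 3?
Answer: 40182 + √(-13700789 + 29*√11)/29 ≈ 40182.0 + 127.64*I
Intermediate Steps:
d(W, g) = 2 - √W (d(W, g) = 2 - √(g + (W - g)) = 2 - √W)
q = 2 - √11 ≈ -1.3166
c(a) = (2 - √11)/a
n = √(-472441/29 + √11/29) (n = √(-16291 + (2 - √11)/(-29)) = √(-16291 - (2 - √11)/29) = √(-16291 + (-2/29 + √11/29)) = √(-472441/29 + √11/29) ≈ 127.64*I)
n + 40182 = √(-13700789 + 29*√11)/29 + 40182 = 40182 + √(-13700789 + 29*√11)/29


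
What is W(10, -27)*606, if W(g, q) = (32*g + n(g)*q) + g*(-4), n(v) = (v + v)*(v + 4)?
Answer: -4411680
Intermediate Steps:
n(v) = 2*v*(4 + v) (n(v) = (2*v)*(4 + v) = 2*v*(4 + v))
W(g, q) = 28*g + 2*g*q*(4 + g) (W(g, q) = (32*g + (2*g*(4 + g))*q) + g*(-4) = (32*g + 2*g*q*(4 + g)) - 4*g = 28*g + 2*g*q*(4 + g))
W(10, -27)*606 = (2*10*(14 - 27*(4 + 10)))*606 = (2*10*(14 - 27*14))*606 = (2*10*(14 - 378))*606 = (2*10*(-364))*606 = -7280*606 = -4411680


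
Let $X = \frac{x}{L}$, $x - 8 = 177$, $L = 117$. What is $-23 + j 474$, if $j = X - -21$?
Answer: $\frac{416539}{39} \approx 10680.0$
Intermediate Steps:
$x = 185$ ($x = 8 + 177 = 185$)
$X = \frac{185}{117} \approx 1.5812$
$j = \frac{2642}{117}$ ($j = \frac{185}{117} - -21 = \frac{185}{117} + 21 = \frac{2642}{117} \approx 22.581$)
$-23 + j 474 = -23 + \frac{2642}{117} \cdot 474 = -23 + \frac{417436}{39} = \frac{416539}{39}$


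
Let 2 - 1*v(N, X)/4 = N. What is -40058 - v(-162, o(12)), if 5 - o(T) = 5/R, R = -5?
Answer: -40714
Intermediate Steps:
o(T) = 6 (o(T) = 5 - 5/(-5) = 5 - 5*(-1)/5 = 5 - 1*(-1) = 5 + 1 = 6)
v(N, X) = 8 - 4*N
-40058 - v(-162, o(12)) = -40058 - (8 - 4*(-162)) = -40058 - (8 + 648) = -40058 - 1*656 = -40058 - 656 = -40714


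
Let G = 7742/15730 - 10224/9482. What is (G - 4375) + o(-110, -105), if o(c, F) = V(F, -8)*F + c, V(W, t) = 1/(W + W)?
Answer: -30407224093/6779630 ≈ -4485.1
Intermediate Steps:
V(W, t) = 1/(2*W)
o(c, F) = ½ + c (o(c, F) = (1/(2*F))*F + c = ½ + c)
G = -1986679/3389815 (G = 7742*(1/15730) - 10224*1/9482 = 3871/7865 - 5112/4741 = -1986679/3389815 ≈ -0.58607)
(G - 4375) + o(-110, -105) = (-1986679/3389815 - 4375) + (½ - 110) = -14832427304/3389815 - 219/2 = -30407224093/6779630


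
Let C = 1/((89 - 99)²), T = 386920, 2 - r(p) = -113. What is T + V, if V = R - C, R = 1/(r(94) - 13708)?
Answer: 525940342307/1359300 ≈ 3.8692e+5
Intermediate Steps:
r(p) = 115 (r(p) = 2 - 1*(-113) = 2 + 113 = 115)
R = -1/13593 (R = 1/(115 - 13708) = 1/(-13593) = -1/13593 ≈ -7.3567e-5)
C = 1/100 (C = 1/((-10)²) = 1/100 ≈ 0.010000)
V = -13693/1359300 (V = -1/13593 - 1*1/100 = -1/13593 - 1/100 = -13693/1359300 ≈ -0.010074)
T + V = 386920 - 13693/1359300 = 525940342307/1359300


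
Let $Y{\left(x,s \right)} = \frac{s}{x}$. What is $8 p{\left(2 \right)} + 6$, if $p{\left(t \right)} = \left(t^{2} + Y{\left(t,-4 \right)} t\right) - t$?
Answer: $-10$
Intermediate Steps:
$p{\left(t \right)} = -4 + t^{2} - t$ ($p{\left(t \right)} = \left(t^{2} + - \frac{4}{t} t\right) - t = \left(t^{2} - 4\right) - t = \left(-4 + t^{2}\right) - t = -4 + t^{2} - t$)
$8 p{\left(2 \right)} + 6 = 8 \left(-4 + 2^{2} - 2\right) + 6 = 8 \left(-4 + 4 - 2\right) + 6 = 8 \left(-2\right) + 6 = -16 + 6 = -10$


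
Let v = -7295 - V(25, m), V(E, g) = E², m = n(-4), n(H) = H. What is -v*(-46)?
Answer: -364320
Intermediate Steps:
m = -4
v = -7920 (v = -7295 - 1*25² = -7295 - 1*625 = -7295 - 625 = -7920)
-v*(-46) = -1*(-7920)*(-46) = 7920*(-46) = -364320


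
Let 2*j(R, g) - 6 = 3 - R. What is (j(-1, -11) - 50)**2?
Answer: 2025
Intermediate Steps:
j(R, g) = 9/2 - R/2 (j(R, g) = 3 + (3 - R)/2 = 3 + (3/2 - R/2) = 9/2 - R/2)
(j(-1, -11) - 50)**2 = ((9/2 - 1/2*(-1)) - 50)**2 = ((9/2 + 1/2) - 50)**2 = (5 - 50)**2 = (-45)**2 = 2025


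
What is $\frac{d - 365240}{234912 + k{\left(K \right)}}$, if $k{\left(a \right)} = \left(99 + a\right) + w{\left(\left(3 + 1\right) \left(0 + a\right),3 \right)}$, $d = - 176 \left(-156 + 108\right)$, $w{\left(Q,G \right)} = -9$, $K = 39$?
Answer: $- \frac{356792}{235041} \approx -1.518$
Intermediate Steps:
$d = 8448$ ($d = \left(-176\right) \left(-48\right) = 8448$)
$k{\left(a \right)} = 90 + a$ ($k{\left(a \right)} = \left(99 + a\right) - 9 = 90 + a$)
$\frac{d - 365240}{234912 + k{\left(K \right)}} = \frac{8448 - 365240}{234912 + \left(90 + 39\right)} = - \frac{356792}{234912 + 129} = - \frac{356792}{235041}$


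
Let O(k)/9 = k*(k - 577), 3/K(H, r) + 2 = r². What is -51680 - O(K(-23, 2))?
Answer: -175643/4 ≈ -43911.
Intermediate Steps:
K(H, r) = 3/(-2 + r²)
O(k) = 9*k*(-577 + k) (O(k) = 9*(k*(k - 577)) = 9*(k*(-577 + k)) = 9*k*(-577 + k))
-51680 - O(K(-23, 2)) = -51680 - 9*3/(-2 + 2²)*(-577 + 3/(-2 + 2²)) = -51680 - 9*3/(-2 + 4)*(-577 + 3/(-2 + 4)) = -51680 - 9*3/2*(-577 + 3/2) = -51680 - 9*3*(½)*(-577 + 3*(½)) = -51680 - 9*3*(-577 + 3/2)/2 = -51680 - 9*3*(-1151)/(2*2) = -51680 - 1*(-31077/4) = -51680 + 31077/4 = -175643/4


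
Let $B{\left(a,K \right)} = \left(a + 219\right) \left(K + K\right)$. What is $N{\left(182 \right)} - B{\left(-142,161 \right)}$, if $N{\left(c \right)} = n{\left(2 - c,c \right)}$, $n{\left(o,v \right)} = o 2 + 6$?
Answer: $-25148$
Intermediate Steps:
$n{\left(o,v \right)} = 6 + 2 o$ ($n{\left(o,v \right)} = 2 o + 6 = 6 + 2 o$)
$N{\left(c \right)} = 10 - 2 c$ ($N{\left(c \right)} = 6 + 2 \left(2 - c\right) = 6 - \left(-4 + 2 c\right) = 10 - 2 c$)
$B{\left(a,K \right)} = 2 K \left(219 + a\right)$ ($B{\left(a,K \right)} = \left(219 + a\right) 2 K = 2 K \left(219 + a\right)$)
$N{\left(182 \right)} - B{\left(-142,161 \right)} = \left(10 - 364\right) - 2 \cdot 161 \left(219 - 142\right) = \left(10 - 364\right) - 2 \cdot 161 \cdot 77 = -354 - 24794 = -25148$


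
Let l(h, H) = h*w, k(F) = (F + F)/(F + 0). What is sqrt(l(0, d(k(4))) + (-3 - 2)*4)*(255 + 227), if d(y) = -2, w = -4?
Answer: 964*I*sqrt(5) ≈ 2155.6*I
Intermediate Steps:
k(F) = 2 (k(F) = (2*F)/F = 2)
l(h, H) = -4*h (l(h, H) = h*(-4) = -4*h)
sqrt(l(0, d(k(4))) + (-3 - 2)*4)*(255 + 227) = sqrt(-4*0 + (-3 - 2)*4)*(255 + 227) = sqrt(0 - 5*4)*482 = sqrt(0 - 20)*482 = sqrt(-20)*482 = (2*I*sqrt(5))*482 = 964*I*sqrt(5)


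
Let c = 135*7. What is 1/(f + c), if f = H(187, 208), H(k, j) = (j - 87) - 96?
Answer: 1/970 ≈ 0.0010309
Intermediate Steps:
c = 945
H(k, j) = -183 + j (H(k, j) = (-87 + j) - 96 = -183 + j)
f = 25 (f = -183 + 208 = 25)
1/(f + c) = 1/(25 + 945) = 1/970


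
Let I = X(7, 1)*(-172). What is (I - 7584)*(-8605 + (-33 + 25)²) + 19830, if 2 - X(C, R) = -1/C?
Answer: 475599198/7 ≈ 6.7943e+7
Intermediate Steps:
X(C, R) = 2 + 1/C (X(C, R) = 2 - (-1)/C = 2 + 1/C)
I = -2580/7 (I = (2 + 1/7)*(-172) = (2 + ⅐)*(-172) = (15/7)*(-172) = -2580/7 ≈ -368.57)
(I - 7584)*(-8605 + (-33 + 25)²) + 19830 = (-2580/7 - 7584)*(-8605 + (-33 + 25)²) + 19830 = -55668*(-8605 + (-8)²)/7 + 19830 = -55668*(-8605 + 64)/7 + 19830 = -55668/7*(-8541) + 19830 = 475460388/7 + 19830 = 475599198/7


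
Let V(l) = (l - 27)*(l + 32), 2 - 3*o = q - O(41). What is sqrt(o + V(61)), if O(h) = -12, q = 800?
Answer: 2*sqrt(723) ≈ 53.777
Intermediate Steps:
o = -270 (o = 2/3 - (800 - 1*(-12))/3 = 2/3 - (800 + 12)/3 = 2/3 - 1/3*812 = 2/3 - 812/3 = -270)
V(l) = (-27 + l)*(32 + l)
sqrt(o + V(61)) = sqrt(-270 + (-864 + 61**2 + 5*61)) = sqrt(-270 + (-864 + 3721 + 305)) = sqrt(-270 + 3162) = sqrt(2892) = 2*sqrt(723)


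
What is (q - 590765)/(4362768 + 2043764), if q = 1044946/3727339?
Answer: -314568625627/3411330939764 ≈ -0.092213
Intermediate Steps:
q = 149278/532477 (q = 1044946*(1/3727339) = 149278/532477 ≈ 0.28035)
(q - 590765)/(4362768 + 2043764) = (149278/532477 - 590765)/(4362768 + 2043764) = -314568625627/532477/6406532 = -314568625627/532477*1/6406532 = -314568625627/3411330939764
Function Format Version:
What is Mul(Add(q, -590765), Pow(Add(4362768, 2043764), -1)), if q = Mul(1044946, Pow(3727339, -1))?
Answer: Rational(-314568625627, 3411330939764) ≈ -0.092213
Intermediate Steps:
q = Rational(149278, 532477) (q = Mul(1044946, Rational(1, 3727339)) = Rational(149278, 532477) ≈ 0.28035)
Mul(Add(q, -590765), Pow(Add(4362768, 2043764), -1)) = Mul(Add(Rational(149278, 532477), -590765), Pow(Add(4362768, 2043764), -1)) = Mul(Rational(-314568625627, 532477), Pow(6406532, -1)) = Mul(Rational(-314568625627, 532477), Rational(1, 6406532)) = Rational(-314568625627, 3411330939764)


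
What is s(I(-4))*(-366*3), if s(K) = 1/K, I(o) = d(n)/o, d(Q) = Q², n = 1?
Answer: 4392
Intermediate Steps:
I(o) = 1/o (I(o) = 1²/o = 1/o)
s(I(-4))*(-366*3) = (-366*3)/(1/(-4)) = -1098/(-¼) = -4*(-1098) = 4392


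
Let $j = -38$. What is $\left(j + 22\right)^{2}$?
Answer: $256$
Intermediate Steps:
$\left(j + 22\right)^{2} = \left(-38 + 22\right)^{2} = \left(-16\right)^{2} = 256$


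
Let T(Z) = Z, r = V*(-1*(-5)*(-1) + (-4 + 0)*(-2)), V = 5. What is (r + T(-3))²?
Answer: 144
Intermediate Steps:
r = 15 (r = 5*(-1*(-5)*(-1) + (-4 + 0)*(-2)) = 5*(5*(-1) - 4*(-2)) = 5*(-5 + 8) = 5*3 = 15)
(r + T(-3))² = (15 - 3)² = 12² = 144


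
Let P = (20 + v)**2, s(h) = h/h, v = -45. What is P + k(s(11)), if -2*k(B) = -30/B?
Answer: 640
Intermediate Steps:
s(h) = 1
P = 625 (P = (20 - 45)**2 = (-25)**2 = 625)
k(B) = 15/B (k(B) = -(-15)/B = 15/B)
P + k(s(11)) = 625 + 15/1 = 625 + 15*1 = 625 + 15 = 640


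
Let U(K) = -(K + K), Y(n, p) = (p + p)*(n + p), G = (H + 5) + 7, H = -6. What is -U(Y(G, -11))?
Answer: 220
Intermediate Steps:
G = 6 (G = (-6 + 5) + 7 = -1 + 7 = 6)
Y(n, p) = 2*p*(n + p) (Y(n, p) = (2*p)*(n + p) = 2*p*(n + p))
U(K) = -2*K
-U(Y(G, -11)) = -(-2)*2*(-11)*(6 - 11) = -(-2)*2*(-11)*(-5) = -(-2)*110 = -1*(-220) = 220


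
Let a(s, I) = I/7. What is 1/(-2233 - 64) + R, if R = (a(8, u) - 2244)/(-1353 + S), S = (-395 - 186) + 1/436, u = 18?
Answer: 15707506919/13558182617 ≈ 1.1585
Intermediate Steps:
a(s, I) = I/7 (a(s, I) = I*(⅐) = I/7)
S = -253315/436 (S = -581 + 1/436 = -253315/436 ≈ -581.00)
R = 6840840/5902561 (R = ((⅐)*18 - 2244)/(-1353 - 253315/436) = (18/7 - 2244)/(-843223/436) = -15690/7*(-436/843223) = 6840840/5902561 ≈ 1.1590)
1/(-2233 - 64) + R = 1/(-2233 - 64) + 6840840/5902561 = 1/(-2297) + 6840840/5902561 = -1/2297 + 6840840/5902561 = 15707506919/13558182617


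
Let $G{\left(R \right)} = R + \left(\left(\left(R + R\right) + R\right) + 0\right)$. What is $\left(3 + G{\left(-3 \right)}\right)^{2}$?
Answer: $81$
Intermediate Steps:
$G{\left(R \right)} = 4 R$ ($G{\left(R \right)} = R + \left(\left(2 R + R\right) + 0\right) = R + \left(3 R + 0\right) = R + 3 R = 4 R$)
$\left(3 + G{\left(-3 \right)}\right)^{2} = \left(3 + 4 \left(-3\right)\right)^{2} = \left(3 - 12\right)^{2} = \left(-9\right)^{2} = 81$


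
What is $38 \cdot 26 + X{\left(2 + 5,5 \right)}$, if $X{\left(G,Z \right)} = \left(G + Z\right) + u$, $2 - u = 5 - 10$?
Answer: $1007$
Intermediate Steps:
$u = 7$ ($u = 2 - \left(5 - 10\right) = 2 - -5 = 2 + 5 = 7$)
$X{\left(G,Z \right)} = 7 + G + Z$ ($X{\left(G,Z \right)} = \left(G + Z\right) + 7 = 7 + G + Z$)
$38 \cdot 26 + X{\left(2 + 5,5 \right)} = 38 \cdot 26 + \left(7 + \left(2 + 5\right) + 5\right) = 988 + \left(7 + 7 + 5\right) = 988 + 19 = 1007$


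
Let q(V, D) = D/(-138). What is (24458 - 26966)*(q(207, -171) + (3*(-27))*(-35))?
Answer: -163605618/23 ≈ -7.1133e+6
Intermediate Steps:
q(V, D) = -D/138 (q(V, D) = D*(-1/138) = -D/138)
(24458 - 26966)*(q(207, -171) + (3*(-27))*(-35)) = (24458 - 26966)*(-1/138*(-171) + (3*(-27))*(-35)) = -2508*(57/46 - 81*(-35)) = -2508*(57/46 + 2835) = -2508*130467/46 = -163605618/23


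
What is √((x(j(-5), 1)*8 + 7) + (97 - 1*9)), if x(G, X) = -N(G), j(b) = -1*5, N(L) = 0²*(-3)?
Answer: √95 ≈ 9.7468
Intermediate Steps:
N(L) = 0 (N(L) = 0*(-3) = 0)
j(b) = -5
x(G, X) = 0 (x(G, X) = -1*0 = 0)
√((x(j(-5), 1)*8 + 7) + (97 - 1*9)) = √((0*8 + 7) + (97 - 1*9)) = √((0 + 7) + (97 - 9)) = √(7 + 88) = √95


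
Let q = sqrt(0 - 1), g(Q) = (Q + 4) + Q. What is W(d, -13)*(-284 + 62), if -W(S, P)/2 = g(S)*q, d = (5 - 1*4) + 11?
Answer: 12432*I ≈ 12432.0*I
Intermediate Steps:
g(Q) = 4 + 2*Q (g(Q) = (4 + Q) + Q = 4 + 2*Q)
q = I (q = sqrt(-1) = I ≈ 1.0*I)
d = 12 (d = (5 - 4) + 11 = 1 + 11 = 12)
W(S, P) = -2*I*(4 + 2*S) (W(S, P) = -2*(4 + 2*S)*I = -2*I*(4 + 2*S))
W(d, -13)*(-284 + 62) = (4*I*(-2 - 1*12))*(-284 + 62) = (4*I*(-2 - 12))*(-222) = (4*I*(-14))*(-222) = -56*I*(-222) = 12432*I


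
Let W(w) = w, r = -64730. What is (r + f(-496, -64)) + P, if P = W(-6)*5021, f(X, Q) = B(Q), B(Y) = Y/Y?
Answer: -94855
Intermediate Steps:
B(Y) = 1
f(X, Q) = 1
P = -30126 (P = -6*5021 = -30126)
(r + f(-496, -64)) + P = (-64730 + 1) - 30126 = -64729 - 30126 = -94855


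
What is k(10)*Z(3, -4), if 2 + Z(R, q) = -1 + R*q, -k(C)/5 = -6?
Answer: -450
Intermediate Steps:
k(C) = 30 (k(C) = -5*(-6) = 30)
Z(R, q) = -3 + R*q (Z(R, q) = -2 + (-1 + R*q) = -3 + R*q)
k(10)*Z(3, -4) = 30*(-3 + 3*(-4)) = 30*(-3 - 12) = 30*(-15) = -450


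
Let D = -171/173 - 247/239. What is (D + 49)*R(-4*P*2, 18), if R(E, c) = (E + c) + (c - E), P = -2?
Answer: 69926508/41347 ≈ 1691.2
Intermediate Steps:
R(E, c) = 2*c
D = -83600/41347 (D = -171*1/173 - 247*1/239 = -171/173 - 247/239 = -83600/41347 ≈ -2.0219)
(D + 49)*R(-4*P*2, 18) = (-83600/41347 + 49)*(2*18) = (1942403/41347)*36 = 69926508/41347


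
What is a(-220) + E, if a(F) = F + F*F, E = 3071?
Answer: 51251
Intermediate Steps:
a(F) = F + F**2
a(-220) + E = -220*(1 - 220) + 3071 = -220*(-219) + 3071 = 48180 + 3071 = 51251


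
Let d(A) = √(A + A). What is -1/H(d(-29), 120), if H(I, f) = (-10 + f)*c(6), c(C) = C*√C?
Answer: -√6/3960 ≈ -0.00061856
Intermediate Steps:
d(A) = √2*√A (d(A) = √(2*A) = √2*√A)
c(C) = C^(3/2)
H(I, f) = 6*√6*(-10 + f) (H(I, f) = (-10 + f)*6^(3/2) = (-10 + f)*(6*√6) = 6*√6*(-10 + f))
-1/H(d(-29), 120) = -1/(6*√6*(-10 + 120)) = -1/(6*√6*110) = -1/(660*√6) = -√6/3960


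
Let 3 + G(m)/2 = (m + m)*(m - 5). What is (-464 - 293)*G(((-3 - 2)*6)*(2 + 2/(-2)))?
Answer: -3174858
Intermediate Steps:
G(m) = -6 + 4*m*(-5 + m) (G(m) = -6 + 2*((m + m)*(m - 5)) = -6 + 2*((2*m)*(-5 + m)) = -6 + 2*(2*m*(-5 + m)) = -6 + 4*m*(-5 + m))
(-464 - 293)*G(((-3 - 2)*6)*(2 + 2/(-2))) = (-464 - 293)*(-6 - 20*(-3 - 2)*6*(2 + 2/(-2)) + 4*(((-3 - 2)*6)*(2 + 2/(-2)))²) = -757*(-6 - 20*(-5*6)*(2 + 2*(-½)) + 4*((-5*6)*(2 + 2*(-½)))²) = -757*(-6 - (-600)*(2 - 1) + 4*(-30*(2 - 1))²) = -757*(-6 - (-600) + 4*(-30*1)²) = -757*(-6 - 20*(-30) + 4*(-30)²) = -757*(-6 + 600 + 4*900) = -757*(-6 + 600 + 3600) = -757*4194 = -3174858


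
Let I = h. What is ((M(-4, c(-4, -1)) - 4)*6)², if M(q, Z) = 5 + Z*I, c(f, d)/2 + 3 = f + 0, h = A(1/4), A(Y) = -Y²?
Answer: 2025/16 ≈ 126.56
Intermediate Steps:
h = -1/16 (h = -(1/4)² = -(¼)² = -1*1/16 = -1/16 ≈ -0.062500)
c(f, d) = -6 + 2*f (c(f, d) = -6 + 2*(f + 0) = -6 + 2*f)
I = -1/16 ≈ -0.062500
M(q, Z) = 5 - Z/16 (M(q, Z) = 5 + Z*(-1/16) = 5 - Z/16)
((M(-4, c(-4, -1)) - 4)*6)² = (((5 - (-6 + 2*(-4))/16) - 4)*6)² = (((5 - (-6 - 8)/16) - 4)*6)² = (((5 - 1/16*(-14)) - 4)*6)² = (((5 + 7/8) - 4)*6)² = ((47/8 - 4)*6)² = ((15/8)*6)² = (45/4)² = 2025/16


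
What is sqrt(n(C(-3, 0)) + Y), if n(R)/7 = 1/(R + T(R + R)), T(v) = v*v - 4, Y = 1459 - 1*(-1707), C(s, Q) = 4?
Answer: 13*sqrt(1199)/8 ≈ 56.268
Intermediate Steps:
Y = 3166 (Y = 1459 + 1707 = 3166)
T(v) = -4 + v**2 (T(v) = v**2 - 4 = -4 + v**2)
n(R) = 7/(-4 + R + 4*R**2) (n(R) = 7/(R + (-4 + (R + R)**2)) = 7/(R + (-4 + (2*R)**2)) = 7/(R + (-4 + 4*R**2)) = 7/(-4 + R + 4*R**2))
sqrt(n(C(-3, 0)) + Y) = sqrt(7/(-4 + 4 + 4*4**2) + 3166) = sqrt(7/(-4 + 4 + 4*16) + 3166) = sqrt(7/(-4 + 4 + 64) + 3166) = sqrt(7/64 + 3166) = sqrt(202631/64) = 13*sqrt(1199)/8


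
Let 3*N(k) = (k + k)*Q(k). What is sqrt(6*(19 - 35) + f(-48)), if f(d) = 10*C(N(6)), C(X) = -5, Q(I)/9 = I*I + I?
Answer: I*sqrt(146) ≈ 12.083*I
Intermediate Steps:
Q(I) = 9*I + 9*I**2 (Q(I) = 9*(I*I + I) = 9*(I**2 + I) = 9*(I + I**2) = 9*I + 9*I**2)
N(k) = 6*k**2*(1 + k) (N(k) = ((k + k)*(9*k*(1 + k)))/3 = ((2*k)*(9*k*(1 + k)))/3 = (18*k**2*(1 + k))/3 = 6*k**2*(1 + k))
f(d) = -50 (f(d) = 10*(-5) = -50)
sqrt(6*(19 - 35) + f(-48)) = sqrt(6*(19 - 35) - 50) = sqrt(6*(-16) - 50) = sqrt(-96 - 50) = sqrt(-146) = I*sqrt(146)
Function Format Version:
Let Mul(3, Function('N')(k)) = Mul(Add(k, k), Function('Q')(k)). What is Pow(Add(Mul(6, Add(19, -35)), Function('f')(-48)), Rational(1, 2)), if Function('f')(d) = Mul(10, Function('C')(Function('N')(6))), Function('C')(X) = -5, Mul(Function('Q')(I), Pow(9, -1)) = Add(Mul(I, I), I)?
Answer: Mul(I, Pow(146, Rational(1, 2))) ≈ Mul(12.083, I)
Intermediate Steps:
Function('Q')(I) = Add(Mul(9, I), Mul(9, Pow(I, 2))) (Function('Q')(I) = Mul(9, Add(Mul(I, I), I)) = Mul(9, Add(Pow(I, 2), I)) = Mul(9, Add(I, Pow(I, 2))) = Add(Mul(9, I), Mul(9, Pow(I, 2))))
Function('N')(k) = Mul(6, Pow(k, 2), Add(1, k)) (Function('N')(k) = Mul(Rational(1, 3), Mul(Add(k, k), Mul(9, k, Add(1, k)))) = Mul(Rational(1, 3), Mul(Mul(2, k), Mul(9, k, Add(1, k)))) = Mul(Rational(1, 3), Mul(18, Pow(k, 2), Add(1, k))) = Mul(6, Pow(k, 2), Add(1, k)))
Function('f')(d) = -50 (Function('f')(d) = Mul(10, -5) = -50)
Pow(Add(Mul(6, Add(19, -35)), Function('f')(-48)), Rational(1, 2)) = Pow(Add(Mul(6, Add(19, -35)), -50), Rational(1, 2)) = Pow(Add(Mul(6, -16), -50), Rational(1, 2)) = Pow(Add(-96, -50), Rational(1, 2)) = Pow(-146, Rational(1, 2)) = Mul(I, Pow(146, Rational(1, 2)))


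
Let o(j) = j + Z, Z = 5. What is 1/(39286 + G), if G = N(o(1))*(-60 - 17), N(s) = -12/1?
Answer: 1/40210 ≈ 2.4869e-5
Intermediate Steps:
o(j) = 5 + j (o(j) = j + 5 = 5 + j)
N(s) = -12 (N(s) = -12*1 = -12)
G = 924 (G = -12*(-60 - 17) = -12*(-77) = 924)
1/(39286 + G) = 1/(39286 + 924) = 1/40210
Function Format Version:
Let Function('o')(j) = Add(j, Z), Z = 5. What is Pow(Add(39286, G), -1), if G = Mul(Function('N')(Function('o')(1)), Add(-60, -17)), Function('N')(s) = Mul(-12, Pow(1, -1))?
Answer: Rational(1, 40210) ≈ 2.4869e-5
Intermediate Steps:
Function('o')(j) = Add(5, j) (Function('o')(j) = Add(j, 5) = Add(5, j))
Function('N')(s) = -12 (Function('N')(s) = Mul(-12, 1) = -12)
G = 924 (G = Mul(-12, Add(-60, -17)) = Mul(-12, -77) = 924)
Pow(Add(39286, G), -1) = Pow(Add(39286, 924), -1) = Pow(40210, -1) = Rational(1, 40210)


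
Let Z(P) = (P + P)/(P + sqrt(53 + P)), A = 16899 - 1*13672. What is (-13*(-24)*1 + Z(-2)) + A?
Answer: 166325/47 - 4*sqrt(51)/47 ≈ 3538.2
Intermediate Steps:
A = 3227 (A = 16899 - 13672 = 3227)
Z(P) = 2*P/(P + sqrt(53 + P)) (Z(P) = (2*P)/(P + sqrt(53 + P)) = 2*P/(P + sqrt(53 + P)))
(-13*(-24)*1 + Z(-2)) + A = (-13*(-24)*1 + 2*(-2)/(-2 + sqrt(53 - 2))) + 3227 = (312*1 + 2*(-2)/(-2 + sqrt(51))) + 3227 = (312 - 4/(-2 + sqrt(51))) + 3227 = 3539 - 4/(-2 + sqrt(51))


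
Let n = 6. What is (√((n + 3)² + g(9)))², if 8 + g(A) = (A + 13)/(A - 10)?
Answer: 51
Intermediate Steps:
g(A) = -8 + (13 + A)/(-10 + A) (g(A) = -8 + (A + 13)/(A - 10) = -8 + (13 + A)/(-10 + A))
(√((n + 3)² + g(9)))² = (√((6 + 3)² + (93 - 7*9)/(-10 + 9)))² = (√(9² + (93 - 63)/(-1)))² = (√(81 - 1*30))² = (√(81 - 30))² = (√51)² = 51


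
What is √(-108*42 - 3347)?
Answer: I*√7883 ≈ 88.786*I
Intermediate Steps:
√(-108*42 - 3347) = √(-27*168 - 3347) = √(-4536 - 3347) = √(-7883) = I*√7883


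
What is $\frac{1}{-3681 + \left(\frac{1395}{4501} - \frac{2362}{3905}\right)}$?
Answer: $- \frac{17576405}{64703930692} \approx -0.00027164$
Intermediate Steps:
$\frac{1}{-3681 + \left(\frac{1395}{4501} - \frac{2362}{3905}\right)} = \frac{1}{-3681 - \frac{5183887}{17576405}} = \frac{1}{- \frac{64703930692}{17576405}} = - \frac{17576405}{64703930692}$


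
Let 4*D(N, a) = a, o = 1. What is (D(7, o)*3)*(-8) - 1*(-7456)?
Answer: 7450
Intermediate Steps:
D(N, a) = a/4
(D(7, o)*3)*(-8) - 1*(-7456) = (((1/4)*1)*3)*(-8) - 1*(-7456) = ((1/4)*3)*(-8) + 7456 = (3/4)*(-8) + 7456 = -6 + 7456 = 7450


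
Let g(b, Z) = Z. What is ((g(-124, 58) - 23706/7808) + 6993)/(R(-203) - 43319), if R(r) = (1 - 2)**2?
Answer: -27515251/169113472 ≈ -0.16270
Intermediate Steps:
R(r) = 1 (R(r) = (-1)**2 = 1)
((g(-124, 58) - 23706/7808) + 6993)/(R(-203) - 43319) = ((58 - 23706/7808) + 6993)/(1 - 43319) = ((58 - 23706/7808) + 6993)/(-43318) = ((58 - 1*11853/3904) + 6993)*(-1/43318) = ((58 - 11853/3904) + 6993)*(-1/43318) = (214579/3904 + 6993)*(-1/43318) = (27515251/3904)*(-1/43318) = -27515251/169113472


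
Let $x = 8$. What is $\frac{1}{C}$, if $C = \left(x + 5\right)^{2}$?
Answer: $\frac{1}{169} \approx 0.0059172$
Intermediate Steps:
$C = 169$ ($C = \left(8 + 5\right)^{2} = 13^{2} = 169$)
$\frac{1}{C} = \frac{1}{169}$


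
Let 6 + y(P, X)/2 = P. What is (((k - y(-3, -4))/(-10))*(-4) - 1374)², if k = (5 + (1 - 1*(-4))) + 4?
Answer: 46321636/25 ≈ 1.8529e+6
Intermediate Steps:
y(P, X) = -12 + 2*P
k = 14 (k = (5 + (1 + 4)) + 4 = (5 + 5) + 4 = 10 + 4 = 14)
(((k - y(-3, -4))/(-10))*(-4) - 1374)² = (((14 - (-12 + 2*(-3)))/(-10))*(-4) - 1374)² = (((14 - (-12 - 6))*(-⅒))*(-4) - 1374)² = (((14 - 1*(-18))*(-⅒))*(-4) - 1374)² = (((14 + 18)*(-⅒))*(-4) - 1374)² = ((32*(-⅒))*(-4) - 1374)² = (-16/5*(-4) - 1374)² = (64/5 - 1374)² = (-6806/5)² = 46321636/25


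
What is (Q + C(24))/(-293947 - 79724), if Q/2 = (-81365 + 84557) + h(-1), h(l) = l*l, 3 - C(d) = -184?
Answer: -2191/124557 ≈ -0.017590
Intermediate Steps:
C(d) = 187 (C(d) = 3 - 1*(-184) = 3 + 184 = 187)
h(l) = l²
Q = 6386 (Q = 2*((-81365 + 84557) + (-1)²) = 2*(3192 + 1) = 2*3193 = 6386)
(Q + C(24))/(-293947 - 79724) = (6386 + 187)/(-293947 - 79724) = 6573/(-373671) = 6573*(-1/373671) = -2191/124557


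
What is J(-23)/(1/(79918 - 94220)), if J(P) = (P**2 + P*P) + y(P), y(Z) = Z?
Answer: -14802570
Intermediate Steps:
J(P) = P + 2*P**2 (J(P) = (P**2 + P*P) + P = (P**2 + P**2) + P = 2*P**2 + P = P + 2*P**2)
J(-23)/(1/(79918 - 94220)) = (-23*(1 + 2*(-23)))/(1/(79918 - 94220)) = (-23*(1 - 46))/(1/(-14302)) = (-23*(-45))/(-1/14302) = 1035*(-14302) = -14802570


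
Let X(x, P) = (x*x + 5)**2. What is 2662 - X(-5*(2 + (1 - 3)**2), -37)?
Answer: -816363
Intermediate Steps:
X(x, P) = (5 + x**2)**2 (X(x, P) = (x**2 + 5)**2 = (5 + x**2)**2)
2662 - X(-5*(2 + (1 - 3)**2), -37) = 2662 - (5 + (-5*(2 + (1 - 3)**2))**2)**2 = 2662 - (5 + (-5*(2 + (-2)**2))**2)**2 = 2662 - (5 + (-5*(2 + 4))**2)**2 = 2662 - (5 + (-5*6)**2)**2 = 2662 - (5 + (-30)**2)**2 = 2662 - (5 + 900)**2 = 2662 - 1*905**2 = 2662 - 1*819025 = 2662 - 819025 = -816363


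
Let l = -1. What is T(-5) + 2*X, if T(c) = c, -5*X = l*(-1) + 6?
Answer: -39/5 ≈ -7.8000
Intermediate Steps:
X = -7/5 (X = -(-1*(-1) + 6)/5 = -(1 + 6)/5 = -1/5*7 = -7/5 ≈ -1.4000)
T(-5) + 2*X = -5 + 2*(-7/5) = -5 - 14/5 = -39/5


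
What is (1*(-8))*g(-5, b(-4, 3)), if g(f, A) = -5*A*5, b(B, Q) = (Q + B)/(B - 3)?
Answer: 200/7 ≈ 28.571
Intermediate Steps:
b(B, Q) = (B + Q)/(-3 + B)
g(f, A) = -25*A
(1*(-8))*g(-5, b(-4, 3)) = (1*(-8))*(-25*(-4 + 3)/(-3 - 4)) = -(-200)*-1/(-7) = -(-200)*(-1/7*(-1)) = -(-200)/7 = -8*(-25/7) = 200/7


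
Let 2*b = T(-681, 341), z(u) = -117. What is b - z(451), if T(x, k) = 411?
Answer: 645/2 ≈ 322.50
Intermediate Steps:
b = 411/2 (b = (1/2)*411 = 411/2 ≈ 205.50)
b - z(451) = 411/2 - 1*(-117) = 411/2 + 117 = 645/2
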